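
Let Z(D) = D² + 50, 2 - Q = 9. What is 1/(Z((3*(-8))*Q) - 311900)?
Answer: -1/283626 ≈ -3.5258e-6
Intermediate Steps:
Q = -7 (Q = 2 - 1*9 = 2 - 9 = -7)
Z(D) = 50 + D²
1/(Z((3*(-8))*Q) - 311900) = 1/((50 + ((3*(-8))*(-7))²) - 311900) = 1/((50 + (-24*(-7))²) - 311900) = 1/((50 + 168²) - 311900) = 1/((50 + 28224) - 311900) = 1/(28274 - 311900) = 1/(-283626) = -1/283626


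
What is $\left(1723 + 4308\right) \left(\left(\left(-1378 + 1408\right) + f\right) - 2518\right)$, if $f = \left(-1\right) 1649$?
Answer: $-24950247$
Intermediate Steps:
$f = -1649$
$\left(1723 + 4308\right) \left(\left(\left(-1378 + 1408\right) + f\right) - 2518\right) = \left(1723 + 4308\right) \left(\left(\left(-1378 + 1408\right) - 1649\right) - 2518\right) = 6031 \left(\left(30 - 1649\right) - 2518\right) = 6031 \left(-1619 - 2518\right) = 6031 \left(-4137\right) = -24950247$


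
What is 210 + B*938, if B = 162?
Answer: 152166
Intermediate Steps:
210 + B*938 = 210 + 162*938 = 210 + 151956 = 152166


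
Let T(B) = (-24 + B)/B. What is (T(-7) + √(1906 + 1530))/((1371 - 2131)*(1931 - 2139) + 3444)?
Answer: 31/1130668 + √859/80762 ≈ 0.00039032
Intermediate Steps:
T(B) = (-24 + B)/B
(T(-7) + √(1906 + 1530))/((1371 - 2131)*(1931 - 2139) + 3444) = ((-24 - 7)/(-7) + √(1906 + 1530))/((1371 - 2131)*(1931 - 2139) + 3444) = (-⅐*(-31) + √3436)/(-760*(-208) + 3444) = (31/7 + 2*√859)/(158080 + 3444) = (31/7 + 2*√859)/161524 = (31/7 + 2*√859)*(1/161524) = 31/1130668 + √859/80762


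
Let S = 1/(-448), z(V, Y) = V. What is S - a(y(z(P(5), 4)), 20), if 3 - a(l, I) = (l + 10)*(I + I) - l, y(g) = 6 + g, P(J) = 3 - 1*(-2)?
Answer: 370047/448 ≈ 826.00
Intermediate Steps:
P(J) = 5 (P(J) = 3 + 2 = 5)
S = -1/448 ≈ -0.0022321
a(l, I) = 3 + l - 2*I*(10 + l) (a(l, I) = 3 - ((l + 10)*(I + I) - l) = 3 - ((10 + l)*(2*I) - l) = 3 - (2*I*(10 + l) - l) = 3 - (-l + 2*I*(10 + l)) = 3 + (l - 2*I*(10 + l)) = 3 + l - 2*I*(10 + l))
S - a(y(z(P(5), 4)), 20) = -1/448 - (3 + (6 + 5) - 20*20 - 2*20*(6 + 5)) = -1/448 - (3 + 11 - 400 - 2*20*11) = -1/448 - (3 + 11 - 400 - 440) = -1/448 - 1*(-826) = -1/448 + 826 = 370047/448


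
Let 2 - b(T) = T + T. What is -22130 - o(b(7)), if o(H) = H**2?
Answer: -22274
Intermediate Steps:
b(T) = 2 - 2*T (b(T) = 2 - (T + T) = 2 - 2*T)
-22130 - o(b(7)) = -22130 - (2 - 2*7)**2 = -22130 - (2 - 14)**2 = -22130 - 1*(-12)**2 = -22130 - 1*144 = -22130 - 144 = -22274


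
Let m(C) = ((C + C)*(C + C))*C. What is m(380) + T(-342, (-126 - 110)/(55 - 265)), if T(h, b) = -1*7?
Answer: 219487993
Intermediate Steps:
T(h, b) = -7
m(C) = 4*C**3 (m(C) = ((2*C)*(2*C))*C = (4*C**2)*C = 4*C**3)
m(380) + T(-342, (-126 - 110)/(55 - 265)) = 4*380**3 - 7 = 4*54872000 - 7 = 219488000 - 7 = 219487993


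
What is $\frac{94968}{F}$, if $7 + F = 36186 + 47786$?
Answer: $\frac{94968}{83965} \approx 1.131$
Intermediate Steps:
$F = 83965$ ($F = -7 + \left(36186 + 47786\right) = -7 + 83972 = 83965$)
$\frac{94968}{F} = \frac{94968}{83965}$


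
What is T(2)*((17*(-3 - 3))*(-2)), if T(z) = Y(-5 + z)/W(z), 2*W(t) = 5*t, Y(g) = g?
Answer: -612/5 ≈ -122.40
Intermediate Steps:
W(t) = 5*t/2 (W(t) = (5*t)/2 = 5*t/2)
T(z) = 2*(-5 + z)/(5*z) (T(z) = (-5 + z)/((5*z/2)) = (-5 + z)*(2/(5*z)) = 2*(-5 + z)/(5*z))
T(2)*((17*(-3 - 3))*(-2)) = (⅖ - 2/2)*((17*(-3 - 3))*(-2)) = (⅖ - 2*½)*((17*(-6))*(-2)) = (⅖ - 1)*(-102*(-2)) = -⅗*204 = -612/5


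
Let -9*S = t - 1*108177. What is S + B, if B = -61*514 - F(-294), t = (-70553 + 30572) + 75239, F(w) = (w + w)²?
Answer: -3320963/9 ≈ -3.6900e+5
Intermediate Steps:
F(w) = 4*w² (F(w) = (2*w)² = 4*w²)
t = 35258 (t = -39981 + 75239 = 35258)
S = 72919/9 (S = -(35258 - 1*108177)/9 = -(35258 - 108177)/9 = -⅑*(-72919) = 72919/9 ≈ 8102.1)
B = -377098 (B = -61*514 - 4*(-294)² = -31354 - 4*86436 = -31354 - 1*345744 = -31354 - 345744 = -377098)
S + B = 72919/9 - 377098 = -3320963/9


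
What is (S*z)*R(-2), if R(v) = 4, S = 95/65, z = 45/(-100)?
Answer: -171/65 ≈ -2.6308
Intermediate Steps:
z = -9/20 (z = 45*(-1/100) = -9/20 ≈ -0.45000)
S = 19/13 (S = 95*(1/65) = 19/13 ≈ 1.4615)
(S*z)*R(-2) = ((19/13)*(-9/20))*4 = -171/260*4 = -171/65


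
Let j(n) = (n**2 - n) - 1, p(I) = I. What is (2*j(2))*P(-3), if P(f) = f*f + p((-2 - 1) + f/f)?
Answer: 14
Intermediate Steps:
P(f) = -2 + f**2 (P(f) = f*f + ((-2 - 1) + f/f) = f**2 + (-3 + 1) = f**2 - 2 = -2 + f**2)
j(n) = -1 + n**2 - n
(2*j(2))*P(-3) = (2*(-1 + 2**2 - 1*2))*(-2 + (-3)**2) = (2*(-1 + 4 - 2))*(-2 + 9) = (2*1)*7 = 2*7 = 14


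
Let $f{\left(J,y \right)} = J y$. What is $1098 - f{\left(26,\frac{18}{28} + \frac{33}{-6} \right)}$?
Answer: $\frac{8570}{7} \approx 1224.3$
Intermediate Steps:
$1098 - f{\left(26,\frac{18}{28} + \frac{33}{-6} \right)} = 1098 - 26 \left(\frac{18}{28} + \frac{33}{-6}\right) = 1098 - 26 \left(18 \cdot \frac{1}{28} + 33 \left(- \frac{1}{6}\right)\right) = 1098 - 26 \left(\frac{9}{14} - \frac{11}{2}\right) = 1098 - 26 \left(- \frac{34}{7}\right) = 1098 - - \frac{884}{7} = 1098 + \frac{884}{7} = \frac{8570}{7}$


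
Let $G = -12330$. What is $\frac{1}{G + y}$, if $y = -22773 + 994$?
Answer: $- \frac{1}{34109} \approx -2.9318 \cdot 10^{-5}$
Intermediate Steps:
$y = -21779$
$\frac{1}{G + y} = \frac{1}{-12330 - 21779} = \frac{1}{-34109} = - \frac{1}{34109}$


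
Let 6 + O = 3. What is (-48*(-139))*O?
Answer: -20016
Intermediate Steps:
O = -3 (O = -6 + 3 = -3)
(-48*(-139))*O = -48*(-139)*(-3) = 6672*(-3) = -20016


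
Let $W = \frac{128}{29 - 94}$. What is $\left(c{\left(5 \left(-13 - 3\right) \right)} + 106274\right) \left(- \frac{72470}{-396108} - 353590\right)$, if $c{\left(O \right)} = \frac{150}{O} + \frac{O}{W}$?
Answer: $- \frac{29780275489908875}{792216} \approx -3.7591 \cdot 10^{10}$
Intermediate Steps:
$W = - \frac{128}{65}$ ($W = \frac{128}{29 - 94} = \frac{128}{-65} = 128 \left(- \frac{1}{65}\right) = - \frac{128}{65} \approx -1.9692$)
$c{\left(O \right)} = \frac{150}{O} - \frac{65 O}{128}$ ($c{\left(O \right)} = \frac{150}{O} + \frac{O}{- \frac{128}{65}} = \frac{150}{O} + O \left(- \frac{65}{128}\right) = \frac{150}{O} - \frac{65 O}{128}$)
$\left(c{\left(5 \left(-13 - 3\right) \right)} + 106274\right) \left(- \frac{72470}{-396108} - 353590\right) = \left(\left(\frac{150}{5 \left(-13 - 3\right)} - \frac{65 \cdot 5 \left(-13 - 3\right)}{128}\right) + 106274\right) \left(- \frac{72470}{-396108} - 353590\right) = \left(\left(\frac{150}{5 \left(-16\right)} - \frac{65 \cdot 5 \left(-16\right)}{128}\right) + 106274\right) \left(\left(-72470\right) \left(- \frac{1}{396108}\right) - 353590\right) = \left(\left(\frac{150}{-80} - - \frac{325}{8}\right) + 106274\right) \left(\frac{36235}{198054} - 353590\right) = \left(\left(150 \left(- \frac{1}{80}\right) + \frac{325}{8}\right) + 106274\right) \left(- \frac{70029877625}{198054}\right) = \left(\left(- \frac{15}{8} + \frac{325}{8}\right) + 106274\right) \left(- \frac{70029877625}{198054}\right) = \left(\frac{155}{4} + 106274\right) \left(- \frac{70029877625}{198054}\right) = \frac{425251}{4} \left(- \frac{70029877625}{198054}\right) = - \frac{29780275489908875}{792216}$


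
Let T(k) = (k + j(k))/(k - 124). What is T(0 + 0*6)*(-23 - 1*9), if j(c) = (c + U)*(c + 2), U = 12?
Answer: 192/31 ≈ 6.1936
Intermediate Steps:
j(c) = (2 + c)*(12 + c) (j(c) = (c + 12)*(c + 2) = (12 + c)*(2 + c) = (2 + c)*(12 + c))
T(k) = (24 + k² + 15*k)/(-124 + k) (T(k) = (k + (24 + k² + 14*k))/(k - 124) = (24 + k² + 15*k)/(-124 + k))
T(0 + 0*6)*(-23 - 1*9) = ((24 + (0 + 0*6)² + 15*(0 + 0*6))/(-124 + (0 + 0*6)))*(-23 - 1*9) = ((24 + (0 + 0)² + 15*(0 + 0))/(-124 + (0 + 0)))*(-23 - 9) = ((24 + 0² + 15*0)/(-124 + 0))*(-32) = ((24 + 0 + 0)/(-124))*(-32) = -1/124*24*(-32) = -6/31*(-32) = 192/31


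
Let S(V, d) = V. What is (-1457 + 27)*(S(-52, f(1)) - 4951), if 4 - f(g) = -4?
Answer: 7154290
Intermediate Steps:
f(g) = 8 (f(g) = 4 - 1*(-4) = 4 + 4 = 8)
(-1457 + 27)*(S(-52, f(1)) - 4951) = (-1457 + 27)*(-52 - 4951) = -1430*(-5003) = 7154290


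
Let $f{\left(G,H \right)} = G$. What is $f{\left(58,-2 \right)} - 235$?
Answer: $-177$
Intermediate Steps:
$f{\left(58,-2 \right)} - 235 = 58 - 235 = -177$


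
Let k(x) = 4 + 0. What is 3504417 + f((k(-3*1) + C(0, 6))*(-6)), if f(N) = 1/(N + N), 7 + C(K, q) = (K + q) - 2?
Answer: 42053003/12 ≈ 3.5044e+6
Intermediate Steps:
C(K, q) = -9 + K + q (C(K, q) = -7 + ((K + q) - 2) = -7 + (-2 + K + q) = -9 + K + q)
k(x) = 4
f(N) = 1/(2*N)
3504417 + f((k(-3*1) + C(0, 6))*(-6)) = 3504417 + 1/(2*(((4 + (-9 + 0 + 6))*(-6)))) = 3504417 + 1/(2*(((4 - 3)*(-6)))) = 3504417 + 1/(2*((1*(-6)))) = 3504417 + (½)/(-6) = 3504417 + (½)*(-⅙) = 3504417 - 1/12 = 42053003/12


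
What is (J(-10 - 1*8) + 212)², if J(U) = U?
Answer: 37636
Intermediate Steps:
(J(-10 - 1*8) + 212)² = ((-10 - 1*8) + 212)² = ((-10 - 8) + 212)² = (-18 + 212)² = 194² = 37636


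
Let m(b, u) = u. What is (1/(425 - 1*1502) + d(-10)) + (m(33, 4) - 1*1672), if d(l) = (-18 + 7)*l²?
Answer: -2981137/1077 ≈ -2768.0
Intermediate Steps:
d(l) = -11*l²
(1/(425 - 1*1502) + d(-10)) + (m(33, 4) - 1*1672) = (1/(425 - 1*1502) - 11*(-10)²) + (4 - 1*1672) = (1/(425 - 1502) - 11*100) + (4 - 1672) = (1/(-1077) - 1100) - 1668 = (-1/1077 - 1100) - 1668 = -1184701/1077 - 1668 = -2981137/1077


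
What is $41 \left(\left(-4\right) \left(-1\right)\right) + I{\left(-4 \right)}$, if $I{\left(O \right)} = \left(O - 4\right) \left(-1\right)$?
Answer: $172$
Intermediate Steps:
$I{\left(O \right)} = 4 - O$ ($I{\left(O \right)} = \left(-4 + O\right) \left(-1\right) = 4 - O$)
$41 \left(\left(-4\right) \left(-1\right)\right) + I{\left(-4 \right)} = 41 \left(\left(-4\right) \left(-1\right)\right) + \left(4 - -4\right) = 41 \cdot 4 + \left(4 + 4\right) = 164 + 8 = 172$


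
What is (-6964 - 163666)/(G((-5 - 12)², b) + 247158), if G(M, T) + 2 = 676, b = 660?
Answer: -85315/123916 ≈ -0.68849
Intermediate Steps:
G(M, T) = 674 (G(M, T) = -2 + 676 = 674)
(-6964 - 163666)/(G((-5 - 12)², b) + 247158) = (-6964 - 163666)/(674 + 247158) = -170630/247832 = -170630*1/247832 = -85315/123916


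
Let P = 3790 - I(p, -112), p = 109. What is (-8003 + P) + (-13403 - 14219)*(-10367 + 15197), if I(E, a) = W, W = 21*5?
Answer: -133418578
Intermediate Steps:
W = 105
I(E, a) = 105
P = 3685 (P = 3790 - 1*105 = 3790 - 105 = 3685)
(-8003 + P) + (-13403 - 14219)*(-10367 + 15197) = (-8003 + 3685) + (-13403 - 14219)*(-10367 + 15197) = -4318 - 27622*4830 = -4318 - 133414260 = -133418578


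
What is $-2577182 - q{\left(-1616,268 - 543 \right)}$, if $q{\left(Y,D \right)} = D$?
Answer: $-2576907$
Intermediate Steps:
$-2577182 - q{\left(-1616,268 - 543 \right)} = -2577182 - \left(268 - 543\right) = -2577182 - -275 = -2577182 + 275 = -2576907$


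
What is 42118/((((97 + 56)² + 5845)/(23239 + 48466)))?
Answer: 1510035595/14627 ≈ 1.0324e+5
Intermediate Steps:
42118/((((97 + 56)² + 5845)/(23239 + 48466))) = 42118/(((153² + 5845)/71705)) = 42118/(((23409 + 5845)*(1/71705))) = 42118/((29254*(1/71705))) = 42118/(29254/71705) = 42118*(71705/29254) = 1510035595/14627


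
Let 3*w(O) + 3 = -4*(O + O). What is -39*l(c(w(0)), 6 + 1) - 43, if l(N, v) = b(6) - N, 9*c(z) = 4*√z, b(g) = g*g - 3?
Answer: -1330 + 52*I/3 ≈ -1330.0 + 17.333*I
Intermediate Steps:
b(g) = -3 + g² (b(g) = g² - 3 = -3 + g²)
w(O) = -1 - 8*O/3 (w(O) = -1 + (-4*(O + O))/3 = -1 + (-8*O)/3 = -1 - 8*O/3)
c(z) = 4*√z/9 (c(z) = (4*√z)/9 = 4*√z/9)
l(N, v) = 33 - N (l(N, v) = (-3 + 6²) - N = (-3 + 36) - N = 33 - N)
-39*l(c(w(0)), 6 + 1) - 43 = -39*(33 - 4*√(-1 - 8/3*0)/9) - 43 = -39*(33 - 4*√(-1 + 0)/9) - 43 = -39*(33 - 4*√(-1)/9) - 43 = -39*(33 - 4*I/9) - 43 = (-1287 + 52*I/3) - 43 = -1330 + 52*I/3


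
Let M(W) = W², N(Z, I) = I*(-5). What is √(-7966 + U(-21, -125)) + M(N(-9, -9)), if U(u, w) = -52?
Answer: 2025 + I*√8018 ≈ 2025.0 + 89.543*I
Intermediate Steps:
N(Z, I) = -5*I
√(-7966 + U(-21, -125)) + M(N(-9, -9)) = √(-7966 - 52) + (-5*(-9))² = √(-8018) + 45² = I*√8018 + 2025 = 2025 + I*√8018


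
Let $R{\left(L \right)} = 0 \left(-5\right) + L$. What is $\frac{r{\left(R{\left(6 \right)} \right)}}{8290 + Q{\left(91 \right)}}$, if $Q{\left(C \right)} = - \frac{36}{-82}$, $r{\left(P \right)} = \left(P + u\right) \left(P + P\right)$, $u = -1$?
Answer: $\frac{615}{84977} \approx 0.0072373$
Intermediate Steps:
$R{\left(L \right)} = L$ ($R{\left(L \right)} = 0 + L = L$)
$r{\left(P \right)} = 2 P \left(-1 + P\right)$ ($r{\left(P \right)} = \left(P - 1\right) \left(P + P\right) = \left(-1 + P\right) 2 P = 2 P \left(-1 + P\right)$)
$Q{\left(C \right)} = \frac{18}{41}$ ($Q{\left(C \right)} = \left(-36\right) \left(- \frac{1}{82}\right) = \frac{18}{41}$)
$\frac{r{\left(R{\left(6 \right)} \right)}}{8290 + Q{\left(91 \right)}} = \frac{2 \cdot 6 \left(-1 + 6\right)}{8290 + \frac{18}{41}} = \frac{2 \cdot 6 \cdot 5}{\frac{339908}{41}} = \frac{41}{339908} \cdot 60 = \frac{615}{84977}$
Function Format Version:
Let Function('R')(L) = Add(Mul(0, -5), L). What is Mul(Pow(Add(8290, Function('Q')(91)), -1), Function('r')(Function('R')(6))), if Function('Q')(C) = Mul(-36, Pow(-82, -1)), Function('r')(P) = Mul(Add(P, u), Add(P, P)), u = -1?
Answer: Rational(615, 84977) ≈ 0.0072373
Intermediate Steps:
Function('R')(L) = L (Function('R')(L) = Add(0, L) = L)
Function('r')(P) = Mul(2, P, Add(-1, P)) (Function('r')(P) = Mul(Add(P, -1), Add(P, P)) = Mul(Add(-1, P), Mul(2, P)) = Mul(2, P, Add(-1, P)))
Function('Q')(C) = Rational(18, 41) (Function('Q')(C) = Mul(-36, Rational(-1, 82)) = Rational(18, 41))
Mul(Pow(Add(8290, Function('Q')(91)), -1), Function('r')(Function('R')(6))) = Mul(Pow(Add(8290, Rational(18, 41)), -1), Mul(2, 6, Add(-1, 6))) = Mul(Pow(Rational(339908, 41), -1), Mul(2, 6, 5)) = Mul(Rational(41, 339908), 60) = Rational(615, 84977)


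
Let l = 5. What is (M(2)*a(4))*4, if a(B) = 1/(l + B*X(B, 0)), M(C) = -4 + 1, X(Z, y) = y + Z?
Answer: -4/7 ≈ -0.57143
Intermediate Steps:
X(Z, y) = Z + y
M(C) = -3
a(B) = 1/(5 + B**2) (a(B) = 1/(5 + B*(B + 0)) = 1/(5 + B*B) = 1/(5 + B**2))
(M(2)*a(4))*4 = -3/(5 + 4**2)*4 = -3/(5 + 16)*4 = -3/21*4 = -3*1/21*4 = -1/7*4 = -4/7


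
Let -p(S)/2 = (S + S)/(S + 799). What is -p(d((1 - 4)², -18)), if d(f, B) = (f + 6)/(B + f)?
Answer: -5/598 ≈ -0.0083612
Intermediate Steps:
d(f, B) = (6 + f)/(B + f)
p(S) = -4*S/(799 + S) (p(S) = -2*(S + S)/(S + 799) = -2*2*S/(799 + S) = -4*S/(799 + S))
-p(d((1 - 4)², -18)) = -(-4)*(6 + (1 - 4)²)/(-18 + (1 - 4)²)/(799 + (6 + (1 - 4)²)/(-18 + (1 - 4)²)) = -(-4)*(6 + (-3)²)/(-18 + (-3)²)/(799 + (6 + (-3)²)/(-18 + (-3)²)) = -(-4)*(6 + 9)/(-18 + 9)/(799 + (6 + 9)/(-18 + 9)) = -(-4)*15/(-9)/(799 + 15/(-9)) = -(-4)*(-⅑*15)/(799 - ⅑*15) = -(-4)*(-5)/(3*(799 - 5/3)) = -(-4)*(-5)/(3*2392/3) = -(-4)*(-5)*3/(3*2392) = -1*5/598 = -5/598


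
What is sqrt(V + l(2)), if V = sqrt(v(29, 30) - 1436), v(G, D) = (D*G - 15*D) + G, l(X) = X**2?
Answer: sqrt(4 + I*sqrt(987)) ≈ 4.2232 + 3.7196*I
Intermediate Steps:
v(G, D) = G - 15*D + D*G (v(G, D) = (-15*D + D*G) + G = G - 15*D + D*G)
V = I*sqrt(987) (V = sqrt((29 - 15*30 + 30*29) - 1436) = sqrt((29 - 450 + 870) - 1436) = sqrt(449 - 1436) = sqrt(-987) = I*sqrt(987) ≈ 31.417*I)
sqrt(V + l(2)) = sqrt(I*sqrt(987) + 2**2) = sqrt(I*sqrt(987) + 4) = sqrt(4 + I*sqrt(987))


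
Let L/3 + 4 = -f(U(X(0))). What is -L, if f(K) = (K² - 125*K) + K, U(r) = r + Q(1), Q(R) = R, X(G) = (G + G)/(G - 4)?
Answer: -357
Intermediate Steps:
X(G) = 2*G/(-4 + G) (X(G) = (2*G)/(-4 + G) = 2*G/(-4 + G))
U(r) = 1 + r (U(r) = r + 1 = 1 + r)
f(K) = K² - 124*K
L = 357 (L = -12 + 3*(-(1 + 2*0/(-4 + 0))*(-124 + (1 + 2*0/(-4 + 0)))) = -12 + 3*(-(1 + 2*0/(-4))*(-124 + (1 + 2*0/(-4)))) = -12 + 3*(-(1 + 2*0*(-¼))*(-124 + (1 + 2*0*(-¼)))) = -12 + 3*(-(1 + 0)*(-124 + (1 + 0))) = -12 + 3*(-(-124 + 1)) = -12 + 3*(-(-123)) = -12 + 3*(-1*(-123)) = -12 + 3*123 = -12 + 369 = 357)
-L = -1*357 = -357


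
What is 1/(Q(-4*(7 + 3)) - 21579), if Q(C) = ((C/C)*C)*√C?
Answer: I/(-21579*I + 80*√10) ≈ -4.6335e-5 + 5.4321e-7*I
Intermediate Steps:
Q(C) = C^(3/2) (Q(C) = (1*C)*√C = C*√C = C^(3/2))
1/(Q(-4*(7 + 3)) - 21579) = 1/((-4*(7 + 3))^(3/2) - 21579) = 1/((-4*10)^(3/2) - 21579) = 1/((-40)^(3/2) - 21579) = 1/(-80*I*√10 - 21579) = 1/(-21579 - 80*I*√10)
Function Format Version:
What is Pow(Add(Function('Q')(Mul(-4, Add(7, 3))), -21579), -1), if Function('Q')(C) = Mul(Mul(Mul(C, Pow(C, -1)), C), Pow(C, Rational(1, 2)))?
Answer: Mul(I, Pow(Add(Mul(-21579, I), Mul(80, Pow(10, Rational(1, 2)))), -1)) ≈ Add(-4.6335e-5, Mul(5.4321e-7, I))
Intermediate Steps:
Function('Q')(C) = Pow(C, Rational(3, 2)) (Function('Q')(C) = Mul(Mul(1, C), Pow(C, Rational(1, 2))) = Mul(C, Pow(C, Rational(1, 2))) = Pow(C, Rational(3, 2)))
Pow(Add(Function('Q')(Mul(-4, Add(7, 3))), -21579), -1) = Pow(Add(Pow(Mul(-4, Add(7, 3)), Rational(3, 2)), -21579), -1) = Pow(Add(Pow(Mul(-4, 10), Rational(3, 2)), -21579), -1) = Pow(Add(Pow(-40, Rational(3, 2)), -21579), -1) = Pow(Add(Mul(-80, I, Pow(10, Rational(1, 2))), -21579), -1) = Pow(Add(-21579, Mul(-80, I, Pow(10, Rational(1, 2)))), -1)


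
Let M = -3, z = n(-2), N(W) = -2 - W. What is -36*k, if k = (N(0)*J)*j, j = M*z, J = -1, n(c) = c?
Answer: -432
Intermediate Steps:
z = -2
j = 6 (j = -3*(-2) = 6)
k = 12 (k = ((-2 - 1*0)*(-1))*6 = ((-2 + 0)*(-1))*6 = -2*(-1)*6 = 2*6 = 12)
-36*k = -36*12 = -432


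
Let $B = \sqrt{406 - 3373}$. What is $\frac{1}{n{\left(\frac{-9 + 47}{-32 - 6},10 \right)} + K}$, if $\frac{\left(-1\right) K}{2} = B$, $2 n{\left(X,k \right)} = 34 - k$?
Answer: $\frac{1}{1001} + \frac{i \sqrt{2967}}{6006} \approx 0.000999 + 0.0090693 i$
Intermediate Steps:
$B = i \sqrt{2967}$ ($B = \sqrt{-2967} = i \sqrt{2967} \approx 54.47 i$)
$n{\left(X,k \right)} = 17 - \frac{k}{2}$ ($n{\left(X,k \right)} = \frac{34 - k}{2} = 17 - \frac{k}{2}$)
$K = - 2 i \sqrt{2967} \approx - 108.94 i$
$\frac{1}{n{\left(\frac{-9 + 47}{-32 - 6},10 \right)} + K} = \frac{1}{\left(17 - 5\right) - 2 i \sqrt{2967}} = \frac{1}{12 - 2 i \sqrt{2967}}$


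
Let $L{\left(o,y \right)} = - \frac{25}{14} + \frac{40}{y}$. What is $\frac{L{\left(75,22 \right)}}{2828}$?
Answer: $\frac{5}{435512} \approx 1.1481 \cdot 10^{-5}$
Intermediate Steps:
$L{\left(o,y \right)} = - \frac{25}{14} + \frac{40}{y}$ ($L{\left(o,y \right)} = \left(-25\right) \frac{1}{14} + \frac{40}{y} = - \frac{25}{14} + \frac{40}{y}$)
$\frac{L{\left(75,22 \right)}}{2828} = \frac{- \frac{25}{14} + \frac{40}{22}}{2828} = \left(- \frac{25}{14} + 40 \cdot \frac{1}{22}\right) \frac{1}{2828} = \left(- \frac{25}{14} + \frac{20}{11}\right) \frac{1}{2828} = \frac{5}{154} \cdot \frac{1}{2828} = \frac{5}{435512}$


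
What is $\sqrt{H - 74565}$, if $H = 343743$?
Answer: $\sqrt{269178} \approx 518.82$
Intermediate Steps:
$\sqrt{H - 74565} = \sqrt{343743 - 74565} = \sqrt{269178}$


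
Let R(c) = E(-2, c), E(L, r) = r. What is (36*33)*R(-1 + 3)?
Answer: 2376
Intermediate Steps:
R(c) = c
(36*33)*R(-1 + 3) = (36*33)*(-1 + 3) = 1188*2 = 2376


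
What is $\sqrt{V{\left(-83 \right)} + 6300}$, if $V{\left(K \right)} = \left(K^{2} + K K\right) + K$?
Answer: $\sqrt{19995} \approx 141.4$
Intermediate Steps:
$V{\left(K \right)} = K + 2 K^{2}$ ($V{\left(K \right)} = \left(K^{2} + K^{2}\right) + K = 2 K^{2} + K = K + 2 K^{2}$)
$\sqrt{V{\left(-83 \right)} + 6300} = \sqrt{- 83 \left(1 + 2 \left(-83\right)\right) + 6300} = \sqrt{- 83 \left(1 - 166\right) + 6300} = \sqrt{\left(-83\right) \left(-165\right) + 6300} = \sqrt{13695 + 6300} = \sqrt{19995}$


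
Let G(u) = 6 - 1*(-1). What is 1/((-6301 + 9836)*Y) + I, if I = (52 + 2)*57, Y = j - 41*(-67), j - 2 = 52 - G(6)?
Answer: 30400759621/9876790 ≈ 3078.0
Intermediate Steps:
G(u) = 7 (G(u) = 6 + 1 = 7)
j = 47 (j = 2 + (52 - 1*7) = 2 + (52 - 7) = 2 + 45 = 47)
Y = 2794 (Y = 47 - 41*(-67) = 47 + 2747 = 2794)
I = 3078 (I = 54*57 = 3078)
1/((-6301 + 9836)*Y) + I = 1/((-6301 + 9836)*2794) + 3078 = (1/2794)/3535 + 3078 = (1/3535)*(1/2794) + 3078 = 1/9876790 + 3078 = 30400759621/9876790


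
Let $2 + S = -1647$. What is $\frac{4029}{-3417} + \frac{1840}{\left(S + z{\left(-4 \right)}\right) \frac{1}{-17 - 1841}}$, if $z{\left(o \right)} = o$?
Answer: $\frac{228923653}{110751} \approx 2067.0$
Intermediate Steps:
$S = -1649$ ($S = -2 - 1647 = -1649$)
$\frac{4029}{-3417} + \frac{1840}{\left(S + z{\left(-4 \right)}\right) \frac{1}{-17 - 1841}} = \frac{4029}{-3417} + \frac{1840}{\left(-1649 - 4\right) \frac{1}{-17 - 1841}} = 4029 \left(- \frac{1}{3417}\right) + \frac{1840}{\left(-1653\right) \frac{1}{-1858}} = - \frac{79}{67} + \frac{1840}{\left(-1653\right) \left(- \frac{1}{1858}\right)} = - \frac{79}{67} + \frac{1840}{\frac{1653}{1858}} = - \frac{79}{67} + 1840 \cdot \frac{1858}{1653} = - \frac{79}{67} + \frac{3418720}{1653} = \frac{228923653}{110751}$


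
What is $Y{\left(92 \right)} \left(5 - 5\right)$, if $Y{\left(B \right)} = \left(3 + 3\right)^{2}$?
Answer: $0$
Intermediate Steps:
$Y{\left(B \right)} = 36$ ($Y{\left(B \right)} = 6^{2} = 36$)
$Y{\left(92 \right)} \left(5 - 5\right) = 36 \left(5 - 5\right) = 36 \cdot 0 = 0$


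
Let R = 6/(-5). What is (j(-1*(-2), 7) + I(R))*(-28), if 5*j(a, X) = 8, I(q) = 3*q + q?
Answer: 448/5 ≈ 89.600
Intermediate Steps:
R = -6/5 (R = 6*(-⅕) = -6/5 ≈ -1.2000)
I(q) = 4*q
j(a, X) = 8/5 (j(a, X) = (⅕)*8 = 8/5)
(j(-1*(-2), 7) + I(R))*(-28) = (8/5 + 4*(-6/5))*(-28) = (8/5 - 24/5)*(-28) = -16/5*(-28) = 448/5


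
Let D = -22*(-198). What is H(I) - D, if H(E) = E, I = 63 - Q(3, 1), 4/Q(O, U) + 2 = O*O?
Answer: -30055/7 ≈ -4293.6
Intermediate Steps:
Q(O, U) = 4/(-2 + O²) (Q(O, U) = 4/(-2 + O*O) = 4/(-2 + O²))
I = 437/7 (I = 63 - 4/(-2 + 3²) = 63 - 4/(-2 + 9) = 63 - 4/7 = 437/7 ≈ 62.429)
D = 4356
H(I) - D = 437/7 - 1*4356 = 437/7 - 4356 = -30055/7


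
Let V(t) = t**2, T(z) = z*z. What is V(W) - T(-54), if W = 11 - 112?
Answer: 7285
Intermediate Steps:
T(z) = z**2
W = -101
V(W) - T(-54) = (-101)**2 - 1*(-54)**2 = 10201 - 1*2916 = 10201 - 2916 = 7285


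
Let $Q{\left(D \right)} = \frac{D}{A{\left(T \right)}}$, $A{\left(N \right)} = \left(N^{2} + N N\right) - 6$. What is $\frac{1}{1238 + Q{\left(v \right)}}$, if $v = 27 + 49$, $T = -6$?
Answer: $\frac{33}{40892} \approx 0.000807$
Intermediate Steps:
$A{\left(N \right)} = -6 + 2 N^{2}$ ($A{\left(N \right)} = \left(N^{2} + N^{2}\right) - 6 = 2 N^{2} - 6 = -6 + 2 N^{2}$)
$v = 76$
$Q{\left(D \right)} = \frac{D}{66}$ ($Q{\left(D \right)} = \frac{D}{-6 + 2 \left(-6\right)^{2}} = \frac{D}{-6 + 2 \cdot 36} = \frac{D}{-6 + 72} = \frac{D}{66}$)
$\frac{1}{1238 + Q{\left(v \right)}} = \frac{1}{1238 + \frac{1}{66} \cdot 76} = \frac{1}{1238 + \frac{38}{33}} = \frac{1}{\frac{40892}{33}} = \frac{33}{40892}$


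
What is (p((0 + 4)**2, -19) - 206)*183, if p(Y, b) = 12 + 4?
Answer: -34770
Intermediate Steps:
p(Y, b) = 16
(p((0 + 4)**2, -19) - 206)*183 = (16 - 206)*183 = -190*183 = -34770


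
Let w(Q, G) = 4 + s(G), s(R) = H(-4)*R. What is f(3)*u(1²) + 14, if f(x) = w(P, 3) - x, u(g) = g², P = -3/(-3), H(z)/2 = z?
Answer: -9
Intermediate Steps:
H(z) = 2*z
s(R) = -8*R (s(R) = (2*(-4))*R = -8*R)
P = 1 (P = -3*(-⅓) = 1)
w(Q, G) = 4 - 8*G
f(x) = -20 - x (f(x) = (4 - 8*3) - x = (4 - 24) - x = -20 - x)
f(3)*u(1²) + 14 = (-20 - 1*3)*(1²)² + 14 = (-20 - 3)*1² + 14 = -23*1 + 14 = -23 + 14 = -9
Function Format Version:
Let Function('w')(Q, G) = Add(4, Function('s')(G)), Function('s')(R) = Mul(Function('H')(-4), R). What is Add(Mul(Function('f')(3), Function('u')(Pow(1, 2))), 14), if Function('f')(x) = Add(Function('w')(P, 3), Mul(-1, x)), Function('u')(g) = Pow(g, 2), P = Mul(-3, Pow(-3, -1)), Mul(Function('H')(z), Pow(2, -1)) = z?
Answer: -9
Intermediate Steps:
Function('H')(z) = Mul(2, z)
Function('s')(R) = Mul(-8, R) (Function('s')(R) = Mul(Mul(2, -4), R) = Mul(-8, R))
P = 1 (P = Mul(-3, Rational(-1, 3)) = 1)
Function('w')(Q, G) = Add(4, Mul(-8, G))
Function('f')(x) = Add(-20, Mul(-1, x)) (Function('f')(x) = Add(Add(4, Mul(-8, 3)), Mul(-1, x)) = Add(Add(4, -24), Mul(-1, x)) = Add(-20, Mul(-1, x)))
Add(Mul(Function('f')(3), Function('u')(Pow(1, 2))), 14) = Add(Mul(Add(-20, Mul(-1, 3)), Pow(Pow(1, 2), 2)), 14) = Add(Mul(Add(-20, -3), Pow(1, 2)), 14) = Add(Mul(-23, 1), 14) = Add(-23, 14) = -9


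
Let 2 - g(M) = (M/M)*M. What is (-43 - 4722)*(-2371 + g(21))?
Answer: 11388350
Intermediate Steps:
g(M) = 2 - M (g(M) = 2 - M/M*M = 2 - M)
(-43 - 4722)*(-2371 + g(21)) = (-43 - 4722)*(-2371 + (2 - 1*21)) = -4765*(-2371 + (2 - 21)) = -4765*(-2371 - 19) = -4765*(-2390) = 11388350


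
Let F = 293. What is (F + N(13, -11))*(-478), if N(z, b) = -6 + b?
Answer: -131928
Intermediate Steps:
(F + N(13, -11))*(-478) = (293 + (-6 - 11))*(-478) = (293 - 17)*(-478) = 276*(-478) = -131928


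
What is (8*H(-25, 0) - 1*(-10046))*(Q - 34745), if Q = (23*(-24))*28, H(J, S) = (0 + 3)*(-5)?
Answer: -498295126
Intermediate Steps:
H(J, S) = -15 (H(J, S) = 3*(-5) = -15)
Q = -15456 (Q = -552*28 = -15456)
(8*H(-25, 0) - 1*(-10046))*(Q - 34745) = (8*(-15) - 1*(-10046))*(-15456 - 34745) = (-120 + 10046)*(-50201) = 9926*(-50201) = -498295126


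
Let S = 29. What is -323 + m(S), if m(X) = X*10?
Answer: -33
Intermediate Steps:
m(X) = 10*X
-323 + m(S) = -323 + 10*29 = -323 + 290 = -33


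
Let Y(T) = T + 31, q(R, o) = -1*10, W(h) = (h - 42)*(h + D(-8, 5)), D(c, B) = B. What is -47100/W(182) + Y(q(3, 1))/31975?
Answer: -75273636/41855275 ≈ -1.7984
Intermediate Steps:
W(h) = (-42 + h)*(5 + h) (W(h) = (h - 42)*(h + 5) = (-42 + h)*(5 + h))
q(R, o) = -10
Y(T) = 31 + T
-47100/W(182) + Y(q(3, 1))/31975 = -47100/(-210 + 182² - 37*182) + (31 - 10)/31975 = -47100/(-210 + 33124 - 6734) + 21*(1/31975) = -47100/26180 + 21/31975 = -47100*1/26180 + 21/31975 = -2355/1309 + 21/31975 = -75273636/41855275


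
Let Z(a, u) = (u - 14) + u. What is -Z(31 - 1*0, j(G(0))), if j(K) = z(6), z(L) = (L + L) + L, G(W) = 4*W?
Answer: -22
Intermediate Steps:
z(L) = 3*L (z(L) = 2*L + L = 3*L)
j(K) = 18 (j(K) = 3*6 = 18)
Z(a, u) = -14 + 2*u (Z(a, u) = (-14 + u) + u = -14 + 2*u)
-Z(31 - 1*0, j(G(0))) = -(-14 + 2*18) = -(-14 + 36) = -1*22 = -22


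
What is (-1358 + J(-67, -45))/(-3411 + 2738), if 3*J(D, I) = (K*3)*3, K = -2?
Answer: 1364/673 ≈ 2.0267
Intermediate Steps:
J(D, I) = -6 (J(D, I) = (-2*3*3)/3 = (-6*3)/3 = (⅓)*(-18) = -6)
(-1358 + J(-67, -45))/(-3411 + 2738) = (-1358 - 6)/(-3411 + 2738) = -1364/(-673) = -1364*(-1/673) = 1364/673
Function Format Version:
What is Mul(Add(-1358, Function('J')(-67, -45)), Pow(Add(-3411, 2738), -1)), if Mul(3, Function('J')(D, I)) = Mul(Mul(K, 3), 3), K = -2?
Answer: Rational(1364, 673) ≈ 2.0267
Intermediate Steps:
Function('J')(D, I) = -6 (Function('J')(D, I) = Mul(Rational(1, 3), Mul(Mul(-2, 3), 3)) = Mul(Rational(1, 3), Mul(-6, 3)) = Mul(Rational(1, 3), -18) = -6)
Mul(Add(-1358, Function('J')(-67, -45)), Pow(Add(-3411, 2738), -1)) = Mul(Add(-1358, -6), Pow(Add(-3411, 2738), -1)) = Mul(-1364, Pow(-673, -1)) = Mul(-1364, Rational(-1, 673)) = Rational(1364, 673)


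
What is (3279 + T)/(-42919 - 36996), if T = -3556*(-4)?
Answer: -17503/79915 ≈ -0.21902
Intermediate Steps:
T = 14224
(3279 + T)/(-42919 - 36996) = (3279 + 14224)/(-42919 - 36996) = 17503/(-79915) = 17503*(-1/79915) = -17503/79915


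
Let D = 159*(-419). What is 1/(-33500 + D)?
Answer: -1/100121 ≈ -9.9879e-6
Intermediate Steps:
D = -66621
1/(-33500 + D) = 1/(-33500 - 66621) = 1/(-100121) = -1/100121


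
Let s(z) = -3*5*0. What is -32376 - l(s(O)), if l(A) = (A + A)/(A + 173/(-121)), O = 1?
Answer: -32376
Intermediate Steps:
s(z) = 0 (s(z) = -15*0 = 0)
l(A) = 2*A/(-173/121 + A) (l(A) = (2*A)/(A + 173*(-1/121)) = (2*A)/(A - 173/121) = (2*A)/(-173/121 + A) = 2*A/(-173/121 + A))
-32376 - l(s(O)) = -32376 - 242*0/(-173 + 121*0) = -32376 - 242*0/(-173 + 0) = -32376 - 242*0/(-173) = -32376 - 242*0*(-1)/173 = -32376 - 1*0 = -32376 + 0 = -32376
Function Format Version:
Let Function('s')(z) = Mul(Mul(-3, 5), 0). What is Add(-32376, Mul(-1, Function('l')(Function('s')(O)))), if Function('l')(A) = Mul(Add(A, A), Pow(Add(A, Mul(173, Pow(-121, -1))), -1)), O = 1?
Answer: -32376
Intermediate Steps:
Function('s')(z) = 0 (Function('s')(z) = Mul(-15, 0) = 0)
Function('l')(A) = Mul(2, A, Pow(Add(Rational(-173, 121), A), -1)) (Function('l')(A) = Mul(Mul(2, A), Pow(Add(A, Mul(173, Rational(-1, 121))), -1)) = Mul(Mul(2, A), Pow(Add(A, Rational(-173, 121)), -1)) = Mul(Mul(2, A), Pow(Add(Rational(-173, 121), A), -1)) = Mul(2, A, Pow(Add(Rational(-173, 121), A), -1)))
Add(-32376, Mul(-1, Function('l')(Function('s')(O)))) = Add(-32376, Mul(-1, Mul(242, 0, Pow(Add(-173, Mul(121, 0)), -1)))) = Add(-32376, Mul(-1, Mul(242, 0, Pow(Add(-173, 0), -1)))) = Add(-32376, Mul(-1, Mul(242, 0, Pow(-173, -1)))) = Add(-32376, Mul(-1, Mul(242, 0, Rational(-1, 173)))) = Add(-32376, Mul(-1, 0)) = Add(-32376, 0) = -32376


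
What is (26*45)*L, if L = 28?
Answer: 32760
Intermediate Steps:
(26*45)*L = (26*45)*28 = 1170*28 = 32760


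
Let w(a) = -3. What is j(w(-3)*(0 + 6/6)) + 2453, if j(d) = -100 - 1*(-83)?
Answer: 2436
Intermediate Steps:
j(d) = -17 (j(d) = -100 + 83 = -17)
j(w(-3)*(0 + 6/6)) + 2453 = -17 + 2453 = 2436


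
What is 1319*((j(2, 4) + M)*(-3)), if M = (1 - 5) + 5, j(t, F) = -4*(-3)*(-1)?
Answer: 43527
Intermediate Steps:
j(t, F) = -12 (j(t, F) = 12*(-1) = -12)
M = 1 (M = -4 + 5 = 1)
1319*((j(2, 4) + M)*(-3)) = 1319*((-12 + 1)*(-3)) = 1319*(-11*(-3)) = 1319*33 = 43527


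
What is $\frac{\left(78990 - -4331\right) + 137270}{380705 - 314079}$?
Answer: $\frac{31513}{9518} \approx 3.3109$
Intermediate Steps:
$\frac{\left(78990 - -4331\right) + 137270}{380705 - 314079} = \frac{\left(78990 + 4331\right) + 137270}{66626} = \left(83321 + 137270\right) \frac{1}{66626} = 220591 \cdot \frac{1}{66626} = \frac{31513}{9518}$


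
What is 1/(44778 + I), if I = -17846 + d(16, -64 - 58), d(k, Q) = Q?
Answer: 1/26810 ≈ 3.7300e-5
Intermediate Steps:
I = -17968 (I = -17846 + (-64 - 58) = -17846 - 122 = -17968)
1/(44778 + I) = 1/(44778 - 17968) = 1/26810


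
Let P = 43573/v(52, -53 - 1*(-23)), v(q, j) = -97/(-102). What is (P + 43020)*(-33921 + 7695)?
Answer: -225999565236/97 ≈ -2.3299e+9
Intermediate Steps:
v(q, j) = 97/102 (v(q, j) = -97*(-1/102) = 97/102)
P = 4444446/97 (P = 43573/(97/102) = 43573*(102/97) = 4444446/97 ≈ 45819.)
(P + 43020)*(-33921 + 7695) = (4444446/97 + 43020)*(-33921 + 7695) = (8617386/97)*(-26226) = -225999565236/97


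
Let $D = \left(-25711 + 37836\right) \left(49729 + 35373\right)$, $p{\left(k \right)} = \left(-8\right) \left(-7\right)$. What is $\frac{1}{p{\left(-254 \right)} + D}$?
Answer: $\frac{1}{1031861806} \approx 9.6912 \cdot 10^{-10}$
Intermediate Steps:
$p{\left(k \right)} = 56$
$D = 1031861750$ ($D = 12125 \cdot 85102 = 1031861750$)
$\frac{1}{p{\left(-254 \right)} + D} = \frac{1}{56 + 1031861750} = \frac{1}{1031861806}$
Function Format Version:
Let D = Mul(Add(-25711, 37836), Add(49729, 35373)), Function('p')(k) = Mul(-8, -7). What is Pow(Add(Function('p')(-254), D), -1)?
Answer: Rational(1, 1031861806) ≈ 9.6912e-10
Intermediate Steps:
Function('p')(k) = 56
D = 1031861750 (D = Mul(12125, 85102) = 1031861750)
Pow(Add(Function('p')(-254), D), -1) = Pow(Add(56, 1031861750), -1) = Pow(1031861806, -1) = Rational(1, 1031861806)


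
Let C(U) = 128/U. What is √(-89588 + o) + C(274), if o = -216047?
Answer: 64/137 + I*√305635 ≈ 0.46715 + 552.84*I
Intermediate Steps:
√(-89588 + o) + C(274) = √(-89588 - 216047) + 128/274 = √(-305635) + 128*(1/274) = I*√305635 + 64/137 = 64/137 + I*√305635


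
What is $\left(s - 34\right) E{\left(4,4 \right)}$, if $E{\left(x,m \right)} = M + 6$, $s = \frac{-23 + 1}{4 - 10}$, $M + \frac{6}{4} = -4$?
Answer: $- \frac{91}{6} \approx -15.167$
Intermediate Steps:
$M = - \frac{11}{2}$ ($M = - \frac{3}{2} - 4 = - \frac{11}{2} \approx -5.5$)
$s = \frac{11}{3}$ ($s = - \frac{22}{-6} = \left(-22\right) \left(- \frac{1}{6}\right) = \frac{11}{3} \approx 3.6667$)
$E{\left(x,m \right)} = \frac{1}{2}$ ($E{\left(x,m \right)} = - \frac{11}{2} + 6 = \frac{1}{2}$)
$\left(s - 34\right) E{\left(4,4 \right)} = \left(\frac{11}{3} - 34\right) \frac{1}{2} = \left(- \frac{91}{3}\right) \frac{1}{2} = - \frac{91}{6}$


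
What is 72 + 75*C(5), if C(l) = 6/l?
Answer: 162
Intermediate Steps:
72 + 75*C(5) = 72 + 75*(6/5) = 72 + 90 = 162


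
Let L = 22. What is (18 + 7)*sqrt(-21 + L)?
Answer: 25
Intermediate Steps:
(18 + 7)*sqrt(-21 + L) = (18 + 7)*sqrt(-21 + 22) = 25*sqrt(1) = 25*1 = 25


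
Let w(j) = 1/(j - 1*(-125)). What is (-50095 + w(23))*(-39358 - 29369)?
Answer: 509546032893/148 ≈ 3.4429e+9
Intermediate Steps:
w(j) = 1/(125 + j) (w(j) = 1/(j + 125) = 1/(125 + j))
(-50095 + w(23))*(-39358 - 29369) = (-50095 + 1/(125 + 23))*(-39358 - 29369) = (-50095 + 1/148)*(-68727) = -7414059/148*(-68727) = 509546032893/148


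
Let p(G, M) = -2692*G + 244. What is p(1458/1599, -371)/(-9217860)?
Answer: 58913/245655969 ≈ 0.00023982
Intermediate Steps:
p(G, M) = 244 - 2692*G
p(1458/1599, -371)/(-9217860) = (244 - 3924936/1599)/(-9217860) = (244 - 3924936/1599)*(-1/9217860) = (244 - 2692*486/533)*(-1/9217860) = (244 - 1308312/533)*(-1/9217860) = -1178260/533*(-1/9217860) = 58913/245655969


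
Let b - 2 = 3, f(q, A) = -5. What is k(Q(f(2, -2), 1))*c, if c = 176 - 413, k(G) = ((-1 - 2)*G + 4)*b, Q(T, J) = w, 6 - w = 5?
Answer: -1185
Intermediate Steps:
w = 1 (w = 6 - 1*5 = 6 - 5 = 1)
Q(T, J) = 1
b = 5 (b = 2 + 3 = 5)
k(G) = 20 - 15*G (k(G) = ((-1 - 2)*G + 4)*5 = (-3*G + 4)*5 = (4 - 3*G)*5 = 20 - 15*G)
c = -237
k(Q(f(2, -2), 1))*c = (20 - 15*1)*(-237) = (20 - 15)*(-237) = 5*(-237) = -1185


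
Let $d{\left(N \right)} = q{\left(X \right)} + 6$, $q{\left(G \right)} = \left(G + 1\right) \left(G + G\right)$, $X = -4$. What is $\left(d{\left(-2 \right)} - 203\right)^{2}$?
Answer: $29929$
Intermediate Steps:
$q{\left(G \right)} = 2 G \left(1 + G\right)$ ($q{\left(G \right)} = \left(1 + G\right) 2 G = 2 G \left(1 + G\right)$)
$d{\left(N \right)} = 30$ ($d{\left(N \right)} = 2 \left(-4\right) \left(1 - 4\right) + 6 = 2 \left(-4\right) \left(-3\right) + 6 = 24 + 6 = 30$)
$\left(d{\left(-2 \right)} - 203\right)^{2} = \left(30 - 203\right)^{2} = \left(-173\right)^{2} = 29929$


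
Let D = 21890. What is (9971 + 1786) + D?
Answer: 33647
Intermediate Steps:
(9971 + 1786) + D = (9971 + 1786) + 21890 = 11757 + 21890 = 33647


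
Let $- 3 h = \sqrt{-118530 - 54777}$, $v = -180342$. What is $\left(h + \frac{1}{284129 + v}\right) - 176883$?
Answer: $- \frac{18358155920}{103787} - \frac{i \sqrt{173307}}{3} \approx -1.7688 \cdot 10^{5} - 138.77 i$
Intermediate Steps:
$h = - \frac{i \sqrt{173307}}{3}$ ($h = - \frac{\sqrt{-118530 - 54777}}{3} = - \frac{\sqrt{-173307}}{3} = - \frac{i \sqrt{173307}}{3} \approx - 138.77 i$)
$\left(h + \frac{1}{284129 + v}\right) - 176883 = \left(- \frac{i \sqrt{173307}}{3} + \frac{1}{284129 - 180342}\right) - 176883 = \left(- \frac{i \sqrt{173307}}{3} + \frac{1}{103787}\right) - 176883 = \left(\frac{1}{103787} - \frac{i \sqrt{173307}}{3}\right) - 176883 = - \frac{18358155920}{103787} - \frac{i \sqrt{173307}}{3}$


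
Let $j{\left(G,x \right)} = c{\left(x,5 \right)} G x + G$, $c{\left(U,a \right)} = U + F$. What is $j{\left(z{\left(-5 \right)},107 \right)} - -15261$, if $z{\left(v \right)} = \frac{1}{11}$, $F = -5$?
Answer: $\frac{178786}{11} \approx 16253.0$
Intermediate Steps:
$c{\left(U,a \right)} = -5 + U$ ($c{\left(U,a \right)} = U - 5 = -5 + U$)
$z{\left(v \right)} = \frac{1}{11}$
$j{\left(G,x \right)} = G + G x \left(-5 + x\right)$ ($j{\left(G,x \right)} = \left(-5 + x\right) G x + G = G \left(-5 + x\right) x + G = G x \left(-5 + x\right) + G = G + G x \left(-5 + x\right)$)
$j{\left(z{\left(-5 \right)},107 \right)} - -15261 = \frac{1 + 107 \left(-5 + 107\right)}{11} - -15261 = \frac{1 + 107 \cdot 102}{11} + 15261 = \frac{1 + 10914}{11} + 15261 = \frac{1}{11} \cdot 10915 + 15261 = \frac{10915}{11} + 15261 = \frac{178786}{11}$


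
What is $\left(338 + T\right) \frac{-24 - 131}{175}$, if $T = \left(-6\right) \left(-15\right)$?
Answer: $- \frac{13268}{35} \approx -379.09$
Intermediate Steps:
$T = 90$
$\left(338 + T\right) \frac{-24 - 131}{175} = \left(338 + 90\right) \frac{-24 - 131}{175} = 428 \left(\left(-155\right) \frac{1}{175}\right) = 428 \left(- \frac{31}{35}\right) = - \frac{13268}{35}$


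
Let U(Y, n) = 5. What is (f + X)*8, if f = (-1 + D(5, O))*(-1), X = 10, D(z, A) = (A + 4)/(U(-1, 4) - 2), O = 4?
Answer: 200/3 ≈ 66.667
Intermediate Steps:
D(z, A) = 4/3 + A/3 (D(z, A) = (A + 4)/(5 - 2) = (4 + A)/3 = (4 + A)*(⅓) = 4/3 + A/3)
f = -5/3 (f = (-1 + (4/3 + (⅓)*4))*(-1) = (-1 + (4/3 + 4/3))*(-1) = (-1 + 8/3)*(-1) = (5/3)*(-1) = -5/3 ≈ -1.6667)
(f + X)*8 = (-5/3 + 10)*8 = (25/3)*8 = 200/3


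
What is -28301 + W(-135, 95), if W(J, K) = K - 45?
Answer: -28251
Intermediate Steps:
W(J, K) = -45 + K
-28301 + W(-135, 95) = -28301 + (-45 + 95) = -28301 + 50 = -28251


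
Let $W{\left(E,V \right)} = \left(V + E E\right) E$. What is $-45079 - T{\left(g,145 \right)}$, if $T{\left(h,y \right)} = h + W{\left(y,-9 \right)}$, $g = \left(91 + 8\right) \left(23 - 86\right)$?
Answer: $-3086162$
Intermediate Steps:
$g = -6237$ ($g = 99 \left(-63\right) = -6237$)
$W{\left(E,V \right)} = E \left(V + E^{2}\right)$ ($W{\left(E,V \right)} = \left(V + E^{2}\right) E = E \left(V + E^{2}\right)$)
$T{\left(h,y \right)} = h + y \left(-9 + y^{2}\right)$
$-45079 - T{\left(g,145 \right)} = -45079 - \left(-6237 + 145 \left(-9 + 145^{2}\right)\right) = -45079 - \left(-6237 + 145 \left(-9 + 21025\right)\right) = -45079 - \left(-6237 + 145 \cdot 21016\right) = -45079 - \left(-6237 + 3047320\right) = -45079 - 3041083 = -3086162$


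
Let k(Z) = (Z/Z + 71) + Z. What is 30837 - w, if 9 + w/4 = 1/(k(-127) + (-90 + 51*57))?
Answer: 42635611/1381 ≈ 30873.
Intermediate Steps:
k(Z) = 72 + Z (k(Z) = (1 + 71) + Z = 72 + Z)
w = -49714/1381 (w = -36 + 4/((72 - 127) + (-90 + 51*57)) = -36 + 4/(-55 + (-90 + 2907)) = -36 + 4/(-55 + 2817) = -36 + 4/2762 = -36 + 4*(1/2762) = -36 + 2/1381 = -49714/1381 ≈ -35.999)
30837 - w = 30837 - 1*(-49714/1381) = 30837 + 49714/1381 = 42635611/1381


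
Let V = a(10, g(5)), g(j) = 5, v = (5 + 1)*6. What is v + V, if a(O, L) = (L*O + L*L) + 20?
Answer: 131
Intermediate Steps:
v = 36 (v = 6*6 = 36)
a(O, L) = 20 + L² + L*O (a(O, L) = (L*O + L²) + 20 = (L² + L*O) + 20 = 20 + L² + L*O)
V = 95 (V = 20 + 5² + 5*10 = 20 + 25 + 50 = 95)
v + V = 36 + 95 = 131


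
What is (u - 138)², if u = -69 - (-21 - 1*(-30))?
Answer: 46656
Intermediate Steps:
u = -78 (u = -69 - (-21 + 30) = -69 - 1*9 = -69 - 9 = -78)
(u - 138)² = (-78 - 138)² = (-216)² = 46656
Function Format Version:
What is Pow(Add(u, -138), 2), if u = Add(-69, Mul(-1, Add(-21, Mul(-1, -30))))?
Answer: 46656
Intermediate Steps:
u = -78 (u = Add(-69, Mul(-1, Add(-21, 30))) = Add(-69, Mul(-1, 9)) = Add(-69, -9) = -78)
Pow(Add(u, -138), 2) = Pow(Add(-78, -138), 2) = Pow(-216, 2) = 46656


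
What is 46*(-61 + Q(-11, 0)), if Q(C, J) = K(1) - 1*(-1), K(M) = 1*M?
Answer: -2714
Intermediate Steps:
K(M) = M
Q(C, J) = 2 (Q(C, J) = 1 - 1*(-1) = 1 + 1 = 2)
46*(-61 + Q(-11, 0)) = 46*(-61 + 2) = 46*(-59) = -2714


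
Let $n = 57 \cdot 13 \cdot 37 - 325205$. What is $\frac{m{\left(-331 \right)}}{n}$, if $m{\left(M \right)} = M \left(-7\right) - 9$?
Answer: $- \frac{577}{74447} \approx -0.0077505$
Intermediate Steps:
$m{\left(M \right)} = -9 - 7 M$ ($m{\left(M \right)} = - 7 M - 9 = -9 - 7 M$)
$n = -297788$ ($n = 741 \cdot 37 - 325205 = 27417 - 325205 = -297788$)
$\frac{m{\left(-331 \right)}}{n} = \frac{-9 - -2317}{-297788} = \left(-9 + 2317\right) \left(- \frac{1}{297788}\right) = 2308 \left(- \frac{1}{297788}\right) = - \frac{577}{74447}$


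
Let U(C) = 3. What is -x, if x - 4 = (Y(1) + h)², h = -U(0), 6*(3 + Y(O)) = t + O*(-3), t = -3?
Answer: -53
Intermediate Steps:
Y(O) = -7/2 - O/2 (Y(O) = -3 + (-3 + O*(-3))/6 = -3 + (-3 - 3*O)/6 = -3 + (-½ - O/2) = -7/2 - O/2)
h = -3 (h = -1*3 = -3)
x = 53 (x = 4 + ((-7/2 - ½*1) - 3)² = 4 + ((-7/2 - ½) - 3)² = 4 + (-4 - 3)² = 4 + (-7)² = 4 + 49 = 53)
-x = -1*53 = -53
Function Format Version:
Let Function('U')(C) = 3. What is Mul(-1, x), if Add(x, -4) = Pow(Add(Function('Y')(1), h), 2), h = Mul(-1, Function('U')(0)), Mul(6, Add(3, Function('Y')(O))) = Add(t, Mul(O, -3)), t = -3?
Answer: -53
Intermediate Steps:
Function('Y')(O) = Add(Rational(-7, 2), Mul(Rational(-1, 2), O)) (Function('Y')(O) = Add(-3, Mul(Rational(1, 6), Add(-3, Mul(O, -3)))) = Add(-3, Mul(Rational(1, 6), Add(-3, Mul(-3, O)))) = Add(-3, Add(Rational(-1, 2), Mul(Rational(-1, 2), O))) = Add(Rational(-7, 2), Mul(Rational(-1, 2), O)))
h = -3 (h = Mul(-1, 3) = -3)
x = 53 (x = Add(4, Pow(Add(Add(Rational(-7, 2), Mul(Rational(-1, 2), 1)), -3), 2)) = Add(4, Pow(Add(Add(Rational(-7, 2), Rational(-1, 2)), -3), 2)) = Add(4, Pow(Add(-4, -3), 2)) = Add(4, Pow(-7, 2)) = Add(4, 49) = 53)
Mul(-1, x) = Mul(-1, 53) = -53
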